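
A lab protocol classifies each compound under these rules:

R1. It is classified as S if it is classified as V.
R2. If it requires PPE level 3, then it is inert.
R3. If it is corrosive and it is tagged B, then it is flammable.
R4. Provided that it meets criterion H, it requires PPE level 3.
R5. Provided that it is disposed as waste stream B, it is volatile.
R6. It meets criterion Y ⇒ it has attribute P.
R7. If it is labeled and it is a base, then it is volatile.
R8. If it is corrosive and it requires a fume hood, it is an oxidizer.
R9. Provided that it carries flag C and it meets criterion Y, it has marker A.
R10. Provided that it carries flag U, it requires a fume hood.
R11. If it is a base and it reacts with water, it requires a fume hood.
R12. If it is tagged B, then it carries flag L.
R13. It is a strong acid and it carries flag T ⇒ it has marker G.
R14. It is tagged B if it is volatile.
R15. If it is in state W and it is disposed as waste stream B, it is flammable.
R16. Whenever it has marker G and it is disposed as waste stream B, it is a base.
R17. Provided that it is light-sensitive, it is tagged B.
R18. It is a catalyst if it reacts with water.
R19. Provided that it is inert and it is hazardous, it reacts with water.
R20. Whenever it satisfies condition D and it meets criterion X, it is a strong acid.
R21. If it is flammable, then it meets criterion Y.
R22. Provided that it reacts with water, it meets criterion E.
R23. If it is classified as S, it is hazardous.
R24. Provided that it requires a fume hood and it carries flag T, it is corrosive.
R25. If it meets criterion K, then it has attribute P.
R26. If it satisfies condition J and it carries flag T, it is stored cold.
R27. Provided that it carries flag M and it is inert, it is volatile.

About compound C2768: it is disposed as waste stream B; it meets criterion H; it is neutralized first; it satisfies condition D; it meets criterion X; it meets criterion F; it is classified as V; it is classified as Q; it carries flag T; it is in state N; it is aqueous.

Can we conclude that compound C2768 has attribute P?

By R1 (it is classified as V): it is classified as S.
By R4 (it meets criterion H): it requires PPE level 3.
By R5 (it is disposed as waste stream B): it is volatile.
By R14 (it is volatile): it is tagged B.
By R20 (it satisfies condition D, it meets criterion X): it is a strong acid.
By R23 (it is classified as S): it is hazardous.
By R2 (it requires PPE level 3): it is inert.
By R13 (it is a strong acid, it carries flag T): it has marker G.
By R16 (it has marker G, it is disposed as waste stream B): it is a base.
By R19 (it is inert, it is hazardous): it reacts with water.
By R11 (it is a base, it reacts with water): it requires a fume hood.
By R24 (it requires a fume hood, it carries flag T): it is corrosive.
By R3 (it is corrosive, it is tagged B): it is flammable.
By R21 (it is flammable): it meets criterion Y.
By R6 (it meets criterion Y): it has attribute P.

Yes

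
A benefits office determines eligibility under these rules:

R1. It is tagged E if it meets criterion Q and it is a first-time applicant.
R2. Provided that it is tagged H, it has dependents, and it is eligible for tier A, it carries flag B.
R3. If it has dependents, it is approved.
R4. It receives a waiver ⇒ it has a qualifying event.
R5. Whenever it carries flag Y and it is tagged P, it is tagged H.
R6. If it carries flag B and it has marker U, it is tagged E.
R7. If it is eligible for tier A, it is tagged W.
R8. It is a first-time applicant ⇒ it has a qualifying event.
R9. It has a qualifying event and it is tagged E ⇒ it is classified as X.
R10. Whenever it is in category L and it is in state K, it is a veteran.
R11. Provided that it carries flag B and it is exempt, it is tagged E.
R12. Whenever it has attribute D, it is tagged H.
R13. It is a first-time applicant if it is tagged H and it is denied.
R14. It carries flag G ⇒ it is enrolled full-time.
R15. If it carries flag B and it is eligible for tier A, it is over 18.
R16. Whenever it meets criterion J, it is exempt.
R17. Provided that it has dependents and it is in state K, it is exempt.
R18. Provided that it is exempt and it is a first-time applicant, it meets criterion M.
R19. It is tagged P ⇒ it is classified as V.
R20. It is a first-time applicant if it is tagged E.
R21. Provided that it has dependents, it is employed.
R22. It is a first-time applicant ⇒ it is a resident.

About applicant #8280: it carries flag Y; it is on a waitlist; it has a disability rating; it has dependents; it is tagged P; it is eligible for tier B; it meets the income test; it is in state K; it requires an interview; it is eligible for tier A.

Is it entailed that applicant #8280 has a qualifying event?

Yes

By R5 (it carries flag Y, it is tagged P): it is tagged H.
By R17 (it has dependents, it is in state K): it is exempt.
By R2 (it is tagged H, it has dependents, it is eligible for tier A): it carries flag B.
By R11 (it carries flag B, it is exempt): it is tagged E.
By R20 (it is tagged E): it is a first-time applicant.
By R8 (it is a first-time applicant): it has a qualifying event.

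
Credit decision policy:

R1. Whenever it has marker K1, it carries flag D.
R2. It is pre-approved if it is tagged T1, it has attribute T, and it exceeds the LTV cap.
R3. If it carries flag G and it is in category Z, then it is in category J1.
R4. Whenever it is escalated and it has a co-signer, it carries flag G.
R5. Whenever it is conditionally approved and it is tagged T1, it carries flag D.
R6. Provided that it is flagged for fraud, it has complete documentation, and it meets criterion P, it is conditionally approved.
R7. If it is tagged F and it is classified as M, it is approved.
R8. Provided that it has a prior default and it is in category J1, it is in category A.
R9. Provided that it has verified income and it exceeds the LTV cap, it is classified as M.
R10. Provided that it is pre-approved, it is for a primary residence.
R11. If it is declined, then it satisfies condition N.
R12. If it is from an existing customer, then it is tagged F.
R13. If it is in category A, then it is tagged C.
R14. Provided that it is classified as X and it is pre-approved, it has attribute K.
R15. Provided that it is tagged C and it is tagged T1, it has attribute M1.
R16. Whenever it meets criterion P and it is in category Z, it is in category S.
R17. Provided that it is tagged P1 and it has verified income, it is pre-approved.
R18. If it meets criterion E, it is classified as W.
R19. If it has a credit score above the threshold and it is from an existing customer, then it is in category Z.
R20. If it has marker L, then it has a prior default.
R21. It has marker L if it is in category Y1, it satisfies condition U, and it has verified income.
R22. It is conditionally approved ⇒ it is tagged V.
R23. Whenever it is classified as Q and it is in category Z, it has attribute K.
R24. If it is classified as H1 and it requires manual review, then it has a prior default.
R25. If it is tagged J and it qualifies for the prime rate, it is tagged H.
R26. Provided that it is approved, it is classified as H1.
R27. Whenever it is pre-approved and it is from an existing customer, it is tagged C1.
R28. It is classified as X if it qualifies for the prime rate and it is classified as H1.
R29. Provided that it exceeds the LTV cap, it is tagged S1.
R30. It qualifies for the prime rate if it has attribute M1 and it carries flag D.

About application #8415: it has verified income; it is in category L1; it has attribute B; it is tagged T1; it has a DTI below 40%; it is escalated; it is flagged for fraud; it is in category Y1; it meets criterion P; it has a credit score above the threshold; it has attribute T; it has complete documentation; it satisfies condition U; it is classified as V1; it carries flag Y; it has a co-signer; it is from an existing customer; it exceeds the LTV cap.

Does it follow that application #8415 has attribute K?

By R2 (it is tagged T1, it has attribute T, it exceeds the LTV cap): it is pre-approved.
By R4 (it is escalated, it has a co-signer): it carries flag G.
By R6 (it is flagged for fraud, it has complete documentation, it meets criterion P): it is conditionally approved.
By R9 (it has verified income, it exceeds the LTV cap): it is classified as M.
By R12 (it is from an existing customer): it is tagged F.
By R19 (it has a credit score above the threshold, it is from an existing customer): it is in category Z.
By R21 (it is in category Y1, it satisfies condition U, it has verified income): it has marker L.
By R3 (it carries flag G, it is in category Z): it is in category J1.
By R5 (it is conditionally approved, it is tagged T1): it carries flag D.
By R7 (it is tagged F, it is classified as M): it is approved.
By R20 (it has marker L): it has a prior default.
By R26 (it is approved): it is classified as H1.
By R8 (it has a prior default, it is in category J1): it is in category A.
By R13 (it is in category A): it is tagged C.
By R15 (it is tagged C, it is tagged T1): it has attribute M1.
By R30 (it has attribute M1, it carries flag D): it qualifies for the prime rate.
By R28 (it qualifies for the prime rate, it is classified as H1): it is classified as X.
By R14 (it is classified as X, it is pre-approved): it has attribute K.

Yes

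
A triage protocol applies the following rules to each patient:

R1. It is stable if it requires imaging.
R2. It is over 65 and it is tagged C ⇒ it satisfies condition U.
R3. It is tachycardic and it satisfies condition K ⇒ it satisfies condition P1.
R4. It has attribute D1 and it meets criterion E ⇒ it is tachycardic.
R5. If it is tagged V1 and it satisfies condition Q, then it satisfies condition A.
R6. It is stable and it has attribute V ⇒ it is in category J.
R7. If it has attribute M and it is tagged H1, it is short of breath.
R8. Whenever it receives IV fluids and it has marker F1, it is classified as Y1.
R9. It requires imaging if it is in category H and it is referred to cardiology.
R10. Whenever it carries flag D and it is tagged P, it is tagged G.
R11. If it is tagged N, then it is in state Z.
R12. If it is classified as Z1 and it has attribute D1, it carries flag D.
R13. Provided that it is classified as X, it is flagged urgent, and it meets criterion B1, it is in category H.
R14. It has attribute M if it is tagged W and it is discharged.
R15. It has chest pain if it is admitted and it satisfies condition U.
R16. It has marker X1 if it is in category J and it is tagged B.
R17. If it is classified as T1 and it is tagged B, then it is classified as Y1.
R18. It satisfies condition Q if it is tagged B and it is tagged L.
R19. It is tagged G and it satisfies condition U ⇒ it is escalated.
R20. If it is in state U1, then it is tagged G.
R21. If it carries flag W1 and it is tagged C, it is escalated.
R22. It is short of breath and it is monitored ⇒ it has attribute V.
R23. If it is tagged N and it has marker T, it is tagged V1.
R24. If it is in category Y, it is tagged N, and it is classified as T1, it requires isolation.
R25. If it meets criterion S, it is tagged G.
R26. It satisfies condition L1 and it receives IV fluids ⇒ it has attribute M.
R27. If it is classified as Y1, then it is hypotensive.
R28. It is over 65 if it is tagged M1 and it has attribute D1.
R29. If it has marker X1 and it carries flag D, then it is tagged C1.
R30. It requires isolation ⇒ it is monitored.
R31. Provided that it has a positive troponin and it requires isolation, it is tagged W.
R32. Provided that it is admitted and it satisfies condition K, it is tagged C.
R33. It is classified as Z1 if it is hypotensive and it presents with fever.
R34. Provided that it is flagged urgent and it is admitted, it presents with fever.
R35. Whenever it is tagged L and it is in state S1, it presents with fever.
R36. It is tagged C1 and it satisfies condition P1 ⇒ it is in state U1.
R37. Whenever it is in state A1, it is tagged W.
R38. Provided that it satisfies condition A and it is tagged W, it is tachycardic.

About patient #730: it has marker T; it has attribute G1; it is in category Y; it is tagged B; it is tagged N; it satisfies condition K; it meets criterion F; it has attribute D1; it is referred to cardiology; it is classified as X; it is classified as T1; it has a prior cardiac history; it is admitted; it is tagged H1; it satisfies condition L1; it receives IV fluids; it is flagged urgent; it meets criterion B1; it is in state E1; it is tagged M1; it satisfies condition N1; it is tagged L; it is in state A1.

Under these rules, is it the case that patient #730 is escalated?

By R13 (it is classified as X, it is flagged urgent, it meets criterion B1): it is in category H.
By R17 (it is classified as T1, it is tagged B): it is classified as Y1.
By R18 (it is tagged B, it is tagged L): it satisfies condition Q.
By R23 (it is tagged N, it has marker T): it is tagged V1.
By R24 (it is in category Y, it is tagged N, it is classified as T1): it requires isolation.
By R26 (it satisfies condition L1, it receives IV fluids): it has attribute M.
By R27 (it is classified as Y1): it is hypotensive.
By R28 (it is tagged M1, it has attribute D1): it is over 65.
By R30 (it requires isolation): it is monitored.
By R32 (it is admitted, it satisfies condition K): it is tagged C.
By R34 (it is flagged urgent, it is admitted): it presents with fever.
By R37 (it is in state A1): it is tagged W.
By R2 (it is over 65, it is tagged C): it satisfies condition U.
By R5 (it is tagged V1, it satisfies condition Q): it satisfies condition A.
By R7 (it has attribute M, it is tagged H1): it is short of breath.
By R9 (it is in category H, it is referred to cardiology): it requires imaging.
By R22 (it is short of breath, it is monitored): it has attribute V.
By R33 (it is hypotensive, it presents with fever): it is classified as Z1.
By R38 (it satisfies condition A, it is tagged W): it is tachycardic.
By R1 (it requires imaging): it is stable.
By R3 (it is tachycardic, it satisfies condition K): it satisfies condition P1.
By R6 (it is stable, it has attribute V): it is in category J.
By R12 (it is classified as Z1, it has attribute D1): it carries flag D.
By R16 (it is in category J, it is tagged B): it has marker X1.
By R29 (it has marker X1, it carries flag D): it is tagged C1.
By R36 (it is tagged C1, it satisfies condition P1): it is in state U1.
By R20 (it is in state U1): it is tagged G.
By R19 (it is tagged G, it satisfies condition U): it is escalated.

Yes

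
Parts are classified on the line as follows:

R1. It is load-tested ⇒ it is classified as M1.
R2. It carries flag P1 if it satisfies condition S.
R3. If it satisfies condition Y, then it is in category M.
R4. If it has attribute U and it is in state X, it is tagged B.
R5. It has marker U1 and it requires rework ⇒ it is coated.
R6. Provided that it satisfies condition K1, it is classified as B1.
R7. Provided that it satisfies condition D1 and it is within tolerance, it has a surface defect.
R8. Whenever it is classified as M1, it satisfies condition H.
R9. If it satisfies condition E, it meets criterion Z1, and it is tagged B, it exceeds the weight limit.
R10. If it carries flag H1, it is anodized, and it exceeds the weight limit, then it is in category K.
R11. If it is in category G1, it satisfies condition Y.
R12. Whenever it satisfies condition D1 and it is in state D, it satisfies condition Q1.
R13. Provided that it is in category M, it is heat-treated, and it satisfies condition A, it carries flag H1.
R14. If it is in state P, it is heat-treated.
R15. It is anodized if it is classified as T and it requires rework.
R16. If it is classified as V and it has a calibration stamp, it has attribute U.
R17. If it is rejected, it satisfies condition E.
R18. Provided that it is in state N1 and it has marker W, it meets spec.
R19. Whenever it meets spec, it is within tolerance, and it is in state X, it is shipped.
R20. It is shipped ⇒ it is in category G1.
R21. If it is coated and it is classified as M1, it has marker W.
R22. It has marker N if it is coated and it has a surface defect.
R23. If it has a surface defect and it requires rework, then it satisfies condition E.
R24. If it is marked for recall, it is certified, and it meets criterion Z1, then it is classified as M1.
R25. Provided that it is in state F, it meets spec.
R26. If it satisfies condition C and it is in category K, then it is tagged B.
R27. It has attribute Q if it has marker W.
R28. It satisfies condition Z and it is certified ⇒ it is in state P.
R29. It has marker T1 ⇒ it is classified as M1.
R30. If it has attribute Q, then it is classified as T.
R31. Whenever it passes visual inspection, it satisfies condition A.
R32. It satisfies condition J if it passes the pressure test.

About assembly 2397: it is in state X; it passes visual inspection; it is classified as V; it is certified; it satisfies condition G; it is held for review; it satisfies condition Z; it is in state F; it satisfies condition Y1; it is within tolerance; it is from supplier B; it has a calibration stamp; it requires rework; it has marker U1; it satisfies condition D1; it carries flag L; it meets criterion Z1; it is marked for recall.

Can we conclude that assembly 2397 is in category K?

Yes

By R5 (it has marker U1, it requires rework): it is coated.
By R7 (it satisfies condition D1, it is within tolerance): it has a surface defect.
By R16 (it is classified as V, it has a calibration stamp): it has attribute U.
By R23 (it has a surface defect, it requires rework): it satisfies condition E.
By R24 (it is marked for recall, it is certified, it meets criterion Z1): it is classified as M1.
By R25 (it is in state F): it meets spec.
By R28 (it satisfies condition Z, it is certified): it is in state P.
By R31 (it passes visual inspection): it satisfies condition A.
By R4 (it has attribute U, it is in state X): it is tagged B.
By R9 (it satisfies condition E, it meets criterion Z1, it is tagged B): it exceeds the weight limit.
By R14 (it is in state P): it is heat-treated.
By R19 (it meets spec, it is within tolerance, it is in state X): it is shipped.
By R20 (it is shipped): it is in category G1.
By R21 (it is coated, it is classified as M1): it has marker W.
By R27 (it has marker W): it has attribute Q.
By R30 (it has attribute Q): it is classified as T.
By R11 (it is in category G1): it satisfies condition Y.
By R15 (it is classified as T, it requires rework): it is anodized.
By R3 (it satisfies condition Y): it is in category M.
By R13 (it is in category M, it is heat-treated, it satisfies condition A): it carries flag H1.
By R10 (it carries flag H1, it is anodized, it exceeds the weight limit): it is in category K.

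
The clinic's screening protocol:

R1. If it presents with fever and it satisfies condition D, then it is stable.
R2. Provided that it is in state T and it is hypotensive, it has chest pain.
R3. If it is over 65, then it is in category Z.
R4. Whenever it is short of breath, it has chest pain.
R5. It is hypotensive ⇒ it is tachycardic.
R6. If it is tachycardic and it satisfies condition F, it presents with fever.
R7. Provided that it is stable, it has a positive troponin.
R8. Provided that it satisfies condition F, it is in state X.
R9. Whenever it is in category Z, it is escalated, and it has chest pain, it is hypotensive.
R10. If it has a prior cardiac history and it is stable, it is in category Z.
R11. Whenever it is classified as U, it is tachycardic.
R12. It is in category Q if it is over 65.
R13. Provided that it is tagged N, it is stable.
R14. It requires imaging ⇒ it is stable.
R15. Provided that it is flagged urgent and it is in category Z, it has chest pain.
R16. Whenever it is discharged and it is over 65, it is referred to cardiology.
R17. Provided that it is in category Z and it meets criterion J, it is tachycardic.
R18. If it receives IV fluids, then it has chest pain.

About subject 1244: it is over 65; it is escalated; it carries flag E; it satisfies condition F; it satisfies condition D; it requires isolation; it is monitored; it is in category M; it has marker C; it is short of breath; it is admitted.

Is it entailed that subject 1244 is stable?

Yes

By R3 (it is over 65): it is in category Z.
By R4 (it is short of breath): it has chest pain.
By R9 (it is in category Z, it is escalated, it has chest pain): it is hypotensive.
By R5 (it is hypotensive): it is tachycardic.
By R6 (it is tachycardic, it satisfies condition F): it presents with fever.
By R1 (it presents with fever, it satisfies condition D): it is stable.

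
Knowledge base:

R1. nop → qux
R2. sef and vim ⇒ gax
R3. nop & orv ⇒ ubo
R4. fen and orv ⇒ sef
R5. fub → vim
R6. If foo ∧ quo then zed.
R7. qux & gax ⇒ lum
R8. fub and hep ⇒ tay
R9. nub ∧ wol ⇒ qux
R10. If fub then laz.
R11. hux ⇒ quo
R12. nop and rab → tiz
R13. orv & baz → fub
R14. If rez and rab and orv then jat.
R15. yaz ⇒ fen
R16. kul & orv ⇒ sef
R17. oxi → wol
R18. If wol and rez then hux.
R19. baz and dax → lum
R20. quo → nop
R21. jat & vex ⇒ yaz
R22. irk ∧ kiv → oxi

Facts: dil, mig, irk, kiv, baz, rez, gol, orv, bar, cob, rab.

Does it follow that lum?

No

Forward chaining from the given facts derives: fub, jat, oxi, vim, laz, wol, hux, quo, nop, qux, ubo, tiz.
Rules concluding lum: R7 needs gax; R19 needs dax — none of these are established.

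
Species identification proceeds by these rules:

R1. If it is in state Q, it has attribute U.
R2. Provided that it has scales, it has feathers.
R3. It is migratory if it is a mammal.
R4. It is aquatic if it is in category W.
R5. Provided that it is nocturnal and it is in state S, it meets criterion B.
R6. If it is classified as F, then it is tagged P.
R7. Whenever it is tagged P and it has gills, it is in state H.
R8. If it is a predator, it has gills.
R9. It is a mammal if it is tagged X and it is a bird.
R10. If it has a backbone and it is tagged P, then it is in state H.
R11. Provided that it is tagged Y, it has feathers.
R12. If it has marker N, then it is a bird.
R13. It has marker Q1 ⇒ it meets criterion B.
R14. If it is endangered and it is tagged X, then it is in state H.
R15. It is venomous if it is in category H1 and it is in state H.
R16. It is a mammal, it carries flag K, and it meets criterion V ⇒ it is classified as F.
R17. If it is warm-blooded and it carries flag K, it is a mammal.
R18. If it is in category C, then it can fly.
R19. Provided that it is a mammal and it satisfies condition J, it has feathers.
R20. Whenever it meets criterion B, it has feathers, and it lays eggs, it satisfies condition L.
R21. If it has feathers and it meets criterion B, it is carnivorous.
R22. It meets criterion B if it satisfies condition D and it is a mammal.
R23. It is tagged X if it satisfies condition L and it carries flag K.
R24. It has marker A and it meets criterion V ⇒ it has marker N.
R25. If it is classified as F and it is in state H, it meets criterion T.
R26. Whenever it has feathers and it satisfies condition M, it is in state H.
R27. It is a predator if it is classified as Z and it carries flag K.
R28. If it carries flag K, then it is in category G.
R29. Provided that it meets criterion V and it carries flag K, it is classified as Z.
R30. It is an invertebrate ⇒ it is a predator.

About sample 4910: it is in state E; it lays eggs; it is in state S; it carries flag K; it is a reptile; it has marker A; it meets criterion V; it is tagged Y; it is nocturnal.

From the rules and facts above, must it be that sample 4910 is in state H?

Yes

By R5 (it is nocturnal, it is in state S): it meets criterion B.
By R11 (it is tagged Y): it has feathers.
By R20 (it meets criterion B, it has feathers, it lays eggs): it satisfies condition L.
By R23 (it satisfies condition L, it carries flag K): it is tagged X.
By R24 (it has marker A, it meets criterion V): it has marker N.
By R29 (it meets criterion V, it carries flag K): it is classified as Z.
By R12 (it has marker N): it is a bird.
By R27 (it is classified as Z, it carries flag K): it is a predator.
By R8 (it is a predator): it has gills.
By R9 (it is tagged X, it is a bird): it is a mammal.
By R16 (it is a mammal, it carries flag K, it meets criterion V): it is classified as F.
By R6 (it is classified as F): it is tagged P.
By R7 (it is tagged P, it has gills): it is in state H.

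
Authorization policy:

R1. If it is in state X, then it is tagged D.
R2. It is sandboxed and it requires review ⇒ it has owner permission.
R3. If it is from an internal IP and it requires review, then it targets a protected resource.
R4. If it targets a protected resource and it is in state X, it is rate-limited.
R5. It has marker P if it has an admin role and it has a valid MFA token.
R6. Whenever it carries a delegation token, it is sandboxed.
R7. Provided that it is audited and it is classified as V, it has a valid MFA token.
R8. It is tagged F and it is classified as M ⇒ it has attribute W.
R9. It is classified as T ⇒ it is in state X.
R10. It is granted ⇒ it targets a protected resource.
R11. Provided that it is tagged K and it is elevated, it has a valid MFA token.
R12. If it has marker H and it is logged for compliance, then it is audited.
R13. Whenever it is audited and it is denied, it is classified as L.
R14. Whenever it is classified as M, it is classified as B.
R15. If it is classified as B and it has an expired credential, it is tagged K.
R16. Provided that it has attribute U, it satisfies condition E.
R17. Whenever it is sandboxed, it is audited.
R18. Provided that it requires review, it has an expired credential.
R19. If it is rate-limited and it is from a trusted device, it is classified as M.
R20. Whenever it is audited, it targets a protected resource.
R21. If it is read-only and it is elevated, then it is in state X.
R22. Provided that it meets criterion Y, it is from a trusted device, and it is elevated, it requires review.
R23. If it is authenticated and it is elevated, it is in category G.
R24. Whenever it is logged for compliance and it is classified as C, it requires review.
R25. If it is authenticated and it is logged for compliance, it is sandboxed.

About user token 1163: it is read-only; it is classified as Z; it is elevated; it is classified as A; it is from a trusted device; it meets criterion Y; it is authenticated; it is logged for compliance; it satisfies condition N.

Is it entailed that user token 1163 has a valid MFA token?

By R21 (it is read-only, it is elevated): it is in state X.
By R22 (it meets criterion Y, it is from a trusted device, it is elevated): it requires review.
By R25 (it is authenticated, it is logged for compliance): it is sandboxed.
By R17 (it is sandboxed): it is audited.
By R18 (it requires review): it has an expired credential.
By R20 (it is audited): it targets a protected resource.
By R4 (it targets a protected resource, it is in state X): it is rate-limited.
By R19 (it is rate-limited, it is from a trusted device): it is classified as M.
By R14 (it is classified as M): it is classified as B.
By R15 (it is classified as B, it has an expired credential): it is tagged K.
By R11 (it is tagged K, it is elevated): it has a valid MFA token.

Yes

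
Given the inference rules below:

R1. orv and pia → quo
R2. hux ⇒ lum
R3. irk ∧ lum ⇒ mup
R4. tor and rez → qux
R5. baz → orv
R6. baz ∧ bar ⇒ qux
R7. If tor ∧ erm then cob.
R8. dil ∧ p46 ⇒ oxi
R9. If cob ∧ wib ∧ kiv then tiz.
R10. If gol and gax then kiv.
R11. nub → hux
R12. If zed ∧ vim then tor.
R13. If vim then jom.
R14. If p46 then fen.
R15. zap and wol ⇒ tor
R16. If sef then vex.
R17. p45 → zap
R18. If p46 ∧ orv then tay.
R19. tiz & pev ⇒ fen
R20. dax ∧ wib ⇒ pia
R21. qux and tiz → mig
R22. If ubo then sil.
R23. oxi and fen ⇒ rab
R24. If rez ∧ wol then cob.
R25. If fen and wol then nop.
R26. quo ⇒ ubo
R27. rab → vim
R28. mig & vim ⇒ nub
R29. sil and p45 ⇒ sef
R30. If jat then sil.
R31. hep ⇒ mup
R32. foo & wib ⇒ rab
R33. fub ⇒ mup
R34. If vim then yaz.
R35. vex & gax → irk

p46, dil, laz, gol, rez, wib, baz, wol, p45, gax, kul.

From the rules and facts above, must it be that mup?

No

Forward chaining from the given facts derives: orv, oxi, kiv, fen, zap, tay, rab, cob, nop, vim, yaz, tiz, jom, tor, qux, mig, nub, hux, lum.
Rules concluding mup: R3 needs irk; R31 needs hep; R33 needs fub — none of these are established.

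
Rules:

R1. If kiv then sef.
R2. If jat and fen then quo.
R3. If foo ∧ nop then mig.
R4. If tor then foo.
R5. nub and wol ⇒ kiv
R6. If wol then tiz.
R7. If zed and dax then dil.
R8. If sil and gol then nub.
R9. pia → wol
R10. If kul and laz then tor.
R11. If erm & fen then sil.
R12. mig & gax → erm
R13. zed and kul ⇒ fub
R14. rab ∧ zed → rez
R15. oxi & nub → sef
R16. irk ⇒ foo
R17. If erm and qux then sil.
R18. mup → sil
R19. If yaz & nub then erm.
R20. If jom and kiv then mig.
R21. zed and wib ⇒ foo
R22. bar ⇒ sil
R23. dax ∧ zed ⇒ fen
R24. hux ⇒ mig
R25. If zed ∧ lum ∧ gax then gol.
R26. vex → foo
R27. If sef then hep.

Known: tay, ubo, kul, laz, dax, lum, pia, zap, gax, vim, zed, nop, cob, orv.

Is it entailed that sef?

wol  (by R9: pia)
tor  (by R10: kul, laz)
fen  (by R23: dax, zed)
gol  (by R25: zed, lum, gax)
foo  (by R4: tor)
mig  (by R3: foo, nop)
erm  (by R12: mig, gax)
sil  (by R11: erm, fen)
nub  (by R8: sil, gol)
kiv  (by R5: nub, wol)
sef  (by R1: kiv)

Yes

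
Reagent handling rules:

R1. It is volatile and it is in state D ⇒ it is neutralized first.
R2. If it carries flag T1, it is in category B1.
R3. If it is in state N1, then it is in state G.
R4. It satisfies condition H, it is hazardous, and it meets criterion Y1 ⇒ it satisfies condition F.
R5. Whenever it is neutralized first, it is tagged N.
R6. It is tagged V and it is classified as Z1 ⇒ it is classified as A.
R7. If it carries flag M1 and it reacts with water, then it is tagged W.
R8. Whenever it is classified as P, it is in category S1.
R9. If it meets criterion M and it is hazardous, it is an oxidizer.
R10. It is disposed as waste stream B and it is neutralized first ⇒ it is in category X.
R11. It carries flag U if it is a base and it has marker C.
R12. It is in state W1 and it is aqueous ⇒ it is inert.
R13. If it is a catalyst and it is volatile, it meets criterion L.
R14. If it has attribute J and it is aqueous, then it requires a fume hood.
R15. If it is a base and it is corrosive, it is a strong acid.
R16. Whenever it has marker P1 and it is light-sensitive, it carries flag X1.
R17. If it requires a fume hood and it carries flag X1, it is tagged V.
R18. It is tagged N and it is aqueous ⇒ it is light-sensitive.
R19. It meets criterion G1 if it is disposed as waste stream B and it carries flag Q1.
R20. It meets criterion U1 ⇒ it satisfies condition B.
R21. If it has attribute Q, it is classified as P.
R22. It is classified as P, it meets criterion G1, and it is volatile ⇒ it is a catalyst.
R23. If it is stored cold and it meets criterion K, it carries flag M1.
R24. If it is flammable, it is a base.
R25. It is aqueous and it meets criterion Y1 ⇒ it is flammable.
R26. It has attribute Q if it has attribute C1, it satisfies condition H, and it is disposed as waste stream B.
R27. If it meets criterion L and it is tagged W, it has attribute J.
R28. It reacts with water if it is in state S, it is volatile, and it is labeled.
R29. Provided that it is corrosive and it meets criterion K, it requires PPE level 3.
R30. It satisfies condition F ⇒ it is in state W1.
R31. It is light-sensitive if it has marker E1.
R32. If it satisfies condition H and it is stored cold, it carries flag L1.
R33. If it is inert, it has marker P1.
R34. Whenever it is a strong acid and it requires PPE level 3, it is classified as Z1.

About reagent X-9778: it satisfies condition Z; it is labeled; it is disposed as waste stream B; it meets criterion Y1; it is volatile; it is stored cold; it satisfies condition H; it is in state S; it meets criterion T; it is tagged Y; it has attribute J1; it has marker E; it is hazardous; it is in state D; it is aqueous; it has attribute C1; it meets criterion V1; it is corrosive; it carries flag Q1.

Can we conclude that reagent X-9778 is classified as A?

Forward chaining from the given facts derives: is neutralized first, satisfies condition F, is tagged N, is in category X, is light-sensitive, meets criterion G1, is flammable, has attribute Q, reacts with water, is in state W1, carries flag L1, is inert, is classified as P, is a catalyst, is a base, has marker P1, is in category S1, meets criterion L, is a strong acid, carries flag X1.
The only rule concluding "it is classified as A" is R6, which needs "it is tagged V"; that is never established.

No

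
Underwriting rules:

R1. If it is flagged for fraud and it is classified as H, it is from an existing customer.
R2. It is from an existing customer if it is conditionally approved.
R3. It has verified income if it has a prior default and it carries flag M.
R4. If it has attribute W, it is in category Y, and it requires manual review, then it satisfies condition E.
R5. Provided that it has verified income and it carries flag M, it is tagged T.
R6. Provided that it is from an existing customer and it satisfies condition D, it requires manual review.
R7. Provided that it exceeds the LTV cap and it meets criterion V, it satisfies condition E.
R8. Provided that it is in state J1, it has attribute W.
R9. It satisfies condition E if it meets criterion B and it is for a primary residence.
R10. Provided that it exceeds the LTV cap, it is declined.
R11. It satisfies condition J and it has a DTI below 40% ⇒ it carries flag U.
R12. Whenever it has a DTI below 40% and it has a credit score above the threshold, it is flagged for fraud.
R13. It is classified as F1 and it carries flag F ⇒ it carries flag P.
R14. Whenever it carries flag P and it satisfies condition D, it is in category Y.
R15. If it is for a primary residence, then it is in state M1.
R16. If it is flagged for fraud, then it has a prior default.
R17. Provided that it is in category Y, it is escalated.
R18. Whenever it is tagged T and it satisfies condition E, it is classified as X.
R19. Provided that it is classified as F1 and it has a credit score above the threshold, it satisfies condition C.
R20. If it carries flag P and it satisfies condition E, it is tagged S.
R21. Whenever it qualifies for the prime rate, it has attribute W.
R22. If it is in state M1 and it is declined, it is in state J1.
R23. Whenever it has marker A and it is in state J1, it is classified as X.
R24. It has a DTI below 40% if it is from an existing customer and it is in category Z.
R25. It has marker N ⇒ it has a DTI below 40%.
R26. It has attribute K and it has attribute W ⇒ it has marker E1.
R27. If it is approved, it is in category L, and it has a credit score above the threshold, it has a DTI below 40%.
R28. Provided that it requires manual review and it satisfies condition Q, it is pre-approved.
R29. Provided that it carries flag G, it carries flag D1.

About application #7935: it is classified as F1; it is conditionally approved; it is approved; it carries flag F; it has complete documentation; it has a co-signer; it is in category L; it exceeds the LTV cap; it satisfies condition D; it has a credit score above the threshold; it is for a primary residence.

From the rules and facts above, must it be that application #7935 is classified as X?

No

Forward chaining from the given facts derives: is from an existing customer, requires manual review, is declined, carries flag P, is in category Y, is in state M1, is escalated, satisfies condition C, is in state J1, has a DTI below 40%, has attribute W, is flagged for fraud, has a prior default, satisfies condition E, is tagged S.
Rules concluding "it is classified as X": R18 needs "it is tagged T"; R23 needs "it has marker A" — none of these are established.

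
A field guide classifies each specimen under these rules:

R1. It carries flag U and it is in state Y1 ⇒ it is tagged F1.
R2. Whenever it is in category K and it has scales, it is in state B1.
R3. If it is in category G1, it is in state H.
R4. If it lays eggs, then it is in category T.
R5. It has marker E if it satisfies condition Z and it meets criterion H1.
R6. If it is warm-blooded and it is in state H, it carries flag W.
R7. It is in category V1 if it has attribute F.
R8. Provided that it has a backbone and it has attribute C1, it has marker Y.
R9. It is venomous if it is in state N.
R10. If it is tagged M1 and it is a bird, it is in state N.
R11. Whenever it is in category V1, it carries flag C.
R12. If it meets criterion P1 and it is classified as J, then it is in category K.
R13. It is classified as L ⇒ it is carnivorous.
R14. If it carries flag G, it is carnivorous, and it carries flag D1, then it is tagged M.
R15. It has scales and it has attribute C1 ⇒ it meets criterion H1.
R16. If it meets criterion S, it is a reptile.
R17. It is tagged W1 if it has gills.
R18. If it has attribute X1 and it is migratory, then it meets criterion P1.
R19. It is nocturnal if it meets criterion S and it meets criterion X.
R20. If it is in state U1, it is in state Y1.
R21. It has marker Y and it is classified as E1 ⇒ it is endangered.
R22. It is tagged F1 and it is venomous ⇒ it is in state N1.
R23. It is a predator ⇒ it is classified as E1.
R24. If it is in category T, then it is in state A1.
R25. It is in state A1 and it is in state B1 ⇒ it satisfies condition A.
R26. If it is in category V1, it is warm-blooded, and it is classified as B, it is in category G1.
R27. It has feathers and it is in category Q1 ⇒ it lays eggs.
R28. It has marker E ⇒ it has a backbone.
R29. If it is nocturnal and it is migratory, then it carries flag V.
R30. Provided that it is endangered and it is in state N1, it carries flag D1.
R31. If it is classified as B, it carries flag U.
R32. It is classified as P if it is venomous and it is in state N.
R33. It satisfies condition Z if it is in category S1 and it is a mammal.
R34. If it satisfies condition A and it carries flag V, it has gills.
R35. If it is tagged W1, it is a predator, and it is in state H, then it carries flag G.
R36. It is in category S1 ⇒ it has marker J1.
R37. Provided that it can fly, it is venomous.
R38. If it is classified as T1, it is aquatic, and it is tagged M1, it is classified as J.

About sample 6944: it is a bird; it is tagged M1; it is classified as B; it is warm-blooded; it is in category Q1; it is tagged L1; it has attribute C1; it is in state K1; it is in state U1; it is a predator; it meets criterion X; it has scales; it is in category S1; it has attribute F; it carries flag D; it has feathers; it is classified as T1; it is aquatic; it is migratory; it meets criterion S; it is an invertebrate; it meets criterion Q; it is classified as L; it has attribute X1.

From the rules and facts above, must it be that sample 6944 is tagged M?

No

Forward chaining from the given facts derives: is in category V1, is in state N, carries flag C, is carnivorous, meets criterion H1, is a reptile, meets criterion P1, is nocturnal, is in state Y1, is classified as E1, is in category G1, lays eggs, carries flag V, carries flag U, has marker J1, is classified as J, is tagged F1, is in state H, is in category T, carries flag W, is venomous, is in category K, is in state N1, is in state A1, is classified as P, is in state B1, satisfies condition A, has gills, is tagged W1, carries flag G.
The only rule concluding "it is tagged M" is R14, which needs "it carries flag D1"; that is never established.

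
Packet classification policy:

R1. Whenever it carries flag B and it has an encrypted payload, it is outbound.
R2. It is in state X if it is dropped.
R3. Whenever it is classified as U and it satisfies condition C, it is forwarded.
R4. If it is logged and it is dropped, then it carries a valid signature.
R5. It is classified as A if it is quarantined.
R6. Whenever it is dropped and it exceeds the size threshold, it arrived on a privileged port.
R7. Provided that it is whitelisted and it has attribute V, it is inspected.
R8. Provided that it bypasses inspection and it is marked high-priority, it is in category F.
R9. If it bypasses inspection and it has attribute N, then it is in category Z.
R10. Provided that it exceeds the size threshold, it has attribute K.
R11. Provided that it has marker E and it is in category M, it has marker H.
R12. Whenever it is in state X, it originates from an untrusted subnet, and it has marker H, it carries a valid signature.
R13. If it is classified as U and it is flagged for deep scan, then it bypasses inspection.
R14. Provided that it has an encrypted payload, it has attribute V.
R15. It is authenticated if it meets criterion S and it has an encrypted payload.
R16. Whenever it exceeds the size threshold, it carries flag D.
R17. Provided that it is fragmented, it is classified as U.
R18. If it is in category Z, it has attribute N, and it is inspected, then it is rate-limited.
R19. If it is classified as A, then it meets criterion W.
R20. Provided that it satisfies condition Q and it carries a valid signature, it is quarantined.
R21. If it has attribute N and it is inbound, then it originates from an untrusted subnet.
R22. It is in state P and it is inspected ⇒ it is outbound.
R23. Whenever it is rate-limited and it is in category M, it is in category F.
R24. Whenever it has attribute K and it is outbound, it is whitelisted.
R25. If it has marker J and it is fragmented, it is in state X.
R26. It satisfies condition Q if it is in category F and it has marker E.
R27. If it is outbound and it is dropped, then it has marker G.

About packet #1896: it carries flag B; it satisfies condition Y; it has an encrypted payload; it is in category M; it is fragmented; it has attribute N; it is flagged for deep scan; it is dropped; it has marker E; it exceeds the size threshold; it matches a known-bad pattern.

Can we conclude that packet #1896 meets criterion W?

No

Forward chaining from the given facts derives: is outbound, is in state X, arrived on a privileged port, has attribute K, has marker H, has attribute V, carries flag D, is classified as U, is whitelisted, has marker G, is inspected, bypasses inspection, is in category Z, is rate-limited, is in category F, satisfies condition Q.
The only rule concluding "it meets criterion W" is R19, which needs "it is classified as A"; that is never established.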